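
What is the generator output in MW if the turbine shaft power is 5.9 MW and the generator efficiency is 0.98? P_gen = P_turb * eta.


P_gen = 5.9 * 0.98 = 5.7820 MW


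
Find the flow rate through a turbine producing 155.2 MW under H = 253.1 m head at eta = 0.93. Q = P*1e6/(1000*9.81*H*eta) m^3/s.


Q = 155.2 * 1e6 / (1000 * 9.81 * 253.1 * 0.93) = 67.2121 m^3/s


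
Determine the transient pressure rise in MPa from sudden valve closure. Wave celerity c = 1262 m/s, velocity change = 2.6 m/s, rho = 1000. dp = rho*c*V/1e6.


dp = 1000 * 1262 * 2.6 / 1e6 = 3.2812 MPa


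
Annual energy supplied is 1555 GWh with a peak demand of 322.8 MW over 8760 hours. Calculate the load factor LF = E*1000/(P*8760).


LF = 1555 * 1000 / (322.8 * 8760) = 0.5499


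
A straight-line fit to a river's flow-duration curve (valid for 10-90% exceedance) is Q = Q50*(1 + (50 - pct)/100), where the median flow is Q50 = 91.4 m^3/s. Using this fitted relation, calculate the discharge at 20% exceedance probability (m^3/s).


Q = 91.4 * (1 + (50 - 20)/100) = 118.8200 m^3/s


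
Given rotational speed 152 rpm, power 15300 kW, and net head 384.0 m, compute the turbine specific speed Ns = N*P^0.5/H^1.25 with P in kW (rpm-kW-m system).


Ns = 152 * 15300^0.5 / 384.0^1.25 = 11.0605


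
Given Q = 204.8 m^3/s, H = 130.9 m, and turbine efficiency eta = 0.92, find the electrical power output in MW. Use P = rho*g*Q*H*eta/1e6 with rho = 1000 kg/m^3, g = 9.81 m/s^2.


P = 1000 * 9.81 * 204.8 * 130.9 * 0.92 / 1e6 = 241.9504 MW


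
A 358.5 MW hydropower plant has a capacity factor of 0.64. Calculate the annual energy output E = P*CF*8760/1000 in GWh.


E = 358.5 * 0.64 * 8760 / 1000 = 2009.8944 GWh


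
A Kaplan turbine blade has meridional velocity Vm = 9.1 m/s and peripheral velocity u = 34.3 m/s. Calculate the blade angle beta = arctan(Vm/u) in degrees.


beta = arctan(9.1 / 34.3) = 14.8586 degrees


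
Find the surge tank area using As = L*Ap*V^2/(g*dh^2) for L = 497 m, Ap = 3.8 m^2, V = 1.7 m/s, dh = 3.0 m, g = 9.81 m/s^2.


As = 497 * 3.8 * 1.7^2 / (9.81 * 3.0^2) = 61.8196 m^2


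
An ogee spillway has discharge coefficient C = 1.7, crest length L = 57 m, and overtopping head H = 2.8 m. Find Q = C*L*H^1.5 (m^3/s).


Q = 1.7 * 57 * 2.8^1.5 = 454.0052 m^3/s


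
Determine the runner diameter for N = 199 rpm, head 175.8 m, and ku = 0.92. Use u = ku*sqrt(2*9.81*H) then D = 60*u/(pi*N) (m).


u = 0.92 * sqrt(2*9.81*175.8) = 54.0315 m/s
D = 60 * 54.0315 / (pi * 199) = 5.1856 m


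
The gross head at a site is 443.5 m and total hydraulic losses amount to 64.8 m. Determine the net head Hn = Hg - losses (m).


Hn = 443.5 - 64.8 = 378.7000 m


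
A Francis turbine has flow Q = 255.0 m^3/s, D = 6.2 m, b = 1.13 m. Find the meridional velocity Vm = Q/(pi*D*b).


Vm = 255.0 / (pi * 6.2 * 1.13) = 11.5856 m/s


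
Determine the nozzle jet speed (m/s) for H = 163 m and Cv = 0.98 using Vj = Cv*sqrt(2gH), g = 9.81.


Vj = 0.98 * sqrt(2*9.81*163) = 55.4204 m/s


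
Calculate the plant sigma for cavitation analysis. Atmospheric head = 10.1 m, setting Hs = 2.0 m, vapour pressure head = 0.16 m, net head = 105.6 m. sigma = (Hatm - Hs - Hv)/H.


sigma = (10.1 - 2.0 - 0.16) / 105.6 = 0.0752


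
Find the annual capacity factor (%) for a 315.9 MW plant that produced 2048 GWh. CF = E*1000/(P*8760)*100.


CF = 2048 * 1000 / (315.9 * 8760) * 100 = 74.0076 %


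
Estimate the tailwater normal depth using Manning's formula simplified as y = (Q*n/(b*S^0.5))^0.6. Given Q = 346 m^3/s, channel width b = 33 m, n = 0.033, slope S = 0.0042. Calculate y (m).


y = (346 * 0.033 / (33 * 0.0042^0.5))^0.6 = 2.7319 m


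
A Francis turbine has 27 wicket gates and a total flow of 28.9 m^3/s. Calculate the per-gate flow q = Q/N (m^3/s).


q = 28.9 / 27 = 1.0704 m^3/s


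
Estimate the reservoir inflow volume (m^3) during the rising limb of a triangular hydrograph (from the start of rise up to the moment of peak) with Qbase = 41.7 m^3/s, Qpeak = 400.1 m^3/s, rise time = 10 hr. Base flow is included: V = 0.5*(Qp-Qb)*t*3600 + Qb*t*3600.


V = 0.5*(400.1 - 41.7)*10*3600 + 41.7*10*3600 = 7.9524e+06 m^3


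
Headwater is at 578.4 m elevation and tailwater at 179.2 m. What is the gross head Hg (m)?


Hg = 578.4 - 179.2 = 399.2000 m


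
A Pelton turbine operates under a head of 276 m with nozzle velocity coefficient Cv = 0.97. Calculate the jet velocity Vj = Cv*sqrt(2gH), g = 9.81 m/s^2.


Vj = 0.97 * sqrt(2*9.81*276) = 71.3799 m/s


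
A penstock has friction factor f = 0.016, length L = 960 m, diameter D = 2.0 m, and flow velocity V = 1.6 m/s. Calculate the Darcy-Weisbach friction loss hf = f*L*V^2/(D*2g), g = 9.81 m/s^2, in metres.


hf = 0.016 * 960 * 1.6^2 / (2.0 * 2 * 9.81) = 1.0021 m


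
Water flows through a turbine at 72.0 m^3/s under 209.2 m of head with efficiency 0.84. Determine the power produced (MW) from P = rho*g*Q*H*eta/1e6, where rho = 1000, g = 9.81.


P = 1000 * 9.81 * 72.0 * 209.2 * 0.84 / 1e6 = 124.1202 MW


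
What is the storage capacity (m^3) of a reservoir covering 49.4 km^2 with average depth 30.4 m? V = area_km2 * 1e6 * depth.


V = 49.4 * 1e6 * 30.4 = 1.5018e+09 m^3


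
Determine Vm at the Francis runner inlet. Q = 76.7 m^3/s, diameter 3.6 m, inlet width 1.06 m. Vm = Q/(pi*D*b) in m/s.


Vm = 76.7 / (pi * 3.6 * 1.06) = 6.3979 m/s


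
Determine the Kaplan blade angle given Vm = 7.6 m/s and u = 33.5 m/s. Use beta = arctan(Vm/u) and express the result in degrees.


beta = arctan(7.6 / 33.5) = 12.7821 degrees


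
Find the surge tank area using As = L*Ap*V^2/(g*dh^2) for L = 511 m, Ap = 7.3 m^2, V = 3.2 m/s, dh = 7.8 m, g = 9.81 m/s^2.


As = 511 * 7.3 * 3.2^2 / (9.81 * 7.8^2) = 64.0008 m^2


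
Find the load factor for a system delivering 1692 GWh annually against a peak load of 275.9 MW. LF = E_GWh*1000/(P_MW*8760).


LF = 1692 * 1000 / (275.9 * 8760) = 0.7001


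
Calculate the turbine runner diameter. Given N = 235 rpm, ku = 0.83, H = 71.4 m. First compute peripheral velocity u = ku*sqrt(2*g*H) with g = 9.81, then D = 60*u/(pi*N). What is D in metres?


u = 0.83 * sqrt(2*9.81*71.4) = 31.0654 m/s
D = 60 * 31.0654 / (pi * 235) = 2.5247 m


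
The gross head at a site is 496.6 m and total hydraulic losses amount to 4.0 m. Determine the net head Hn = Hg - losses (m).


Hn = 496.6 - 4.0 = 492.6000 m


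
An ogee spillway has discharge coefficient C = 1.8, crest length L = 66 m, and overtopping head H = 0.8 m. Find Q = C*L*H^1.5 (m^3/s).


Q = 1.8 * 66 * 0.8^1.5 = 85.0064 m^3/s


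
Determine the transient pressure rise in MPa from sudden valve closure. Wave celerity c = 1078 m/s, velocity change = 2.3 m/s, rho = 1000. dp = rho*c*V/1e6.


dp = 1000 * 1078 * 2.3 / 1e6 = 2.4794 MPa


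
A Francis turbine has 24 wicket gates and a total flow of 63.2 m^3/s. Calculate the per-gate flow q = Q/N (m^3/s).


q = 63.2 / 24 = 2.6333 m^3/s


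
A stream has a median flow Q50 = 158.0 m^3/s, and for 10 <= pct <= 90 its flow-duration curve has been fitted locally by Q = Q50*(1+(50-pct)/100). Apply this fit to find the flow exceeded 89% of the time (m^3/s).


Q = 158.0 * (1 + (50 - 89)/100) = 96.3800 m^3/s


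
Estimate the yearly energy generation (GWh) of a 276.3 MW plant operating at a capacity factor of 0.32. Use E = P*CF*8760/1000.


E = 276.3 * 0.32 * 8760 / 1000 = 774.5242 GWh


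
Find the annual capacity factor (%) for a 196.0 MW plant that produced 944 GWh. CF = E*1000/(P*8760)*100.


CF = 944 * 1000 / (196.0 * 8760) * 100 = 54.9809 %


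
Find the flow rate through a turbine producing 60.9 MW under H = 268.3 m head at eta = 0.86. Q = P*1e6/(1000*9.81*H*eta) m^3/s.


Q = 60.9 * 1e6 / (1000 * 9.81 * 268.3 * 0.86) = 26.9048 m^3/s


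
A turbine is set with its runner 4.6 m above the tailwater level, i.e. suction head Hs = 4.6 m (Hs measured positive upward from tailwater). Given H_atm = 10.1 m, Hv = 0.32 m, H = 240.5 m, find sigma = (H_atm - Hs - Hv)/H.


sigma = (10.1 - 4.6 - 0.32) / 240.5 = 0.0215


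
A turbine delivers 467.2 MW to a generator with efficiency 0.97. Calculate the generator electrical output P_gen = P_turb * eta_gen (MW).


P_gen = 467.2 * 0.97 = 453.1840 MW


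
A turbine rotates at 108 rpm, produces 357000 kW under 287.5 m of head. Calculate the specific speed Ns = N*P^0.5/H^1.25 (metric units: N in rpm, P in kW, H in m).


Ns = 108 * 357000^0.5 / 287.5^1.25 = 54.5080


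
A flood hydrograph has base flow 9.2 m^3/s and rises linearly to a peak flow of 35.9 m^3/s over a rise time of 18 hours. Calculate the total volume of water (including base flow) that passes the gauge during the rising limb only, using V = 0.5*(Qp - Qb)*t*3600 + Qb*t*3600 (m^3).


V = 0.5*(35.9 - 9.2)*18*3600 + 9.2*18*3600 = 1.4612e+06 m^3


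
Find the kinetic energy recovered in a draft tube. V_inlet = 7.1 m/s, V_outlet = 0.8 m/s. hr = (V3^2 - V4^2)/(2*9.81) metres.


hr = (7.1^2 - 0.8^2) / (2*9.81) = 2.5367 m


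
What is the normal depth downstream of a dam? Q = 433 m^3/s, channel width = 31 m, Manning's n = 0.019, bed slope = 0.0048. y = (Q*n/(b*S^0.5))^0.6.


y = (433 * 0.019 / (31 * 0.0048^0.5))^0.6 = 2.2385 m


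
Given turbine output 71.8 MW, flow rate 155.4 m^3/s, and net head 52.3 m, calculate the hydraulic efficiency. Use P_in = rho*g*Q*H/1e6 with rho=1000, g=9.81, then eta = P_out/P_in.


P_in = 1000 * 9.81 * 155.4 * 52.3 / 1e6 = 79.7300 MW
eta = 71.8 / 79.7300 = 0.9005


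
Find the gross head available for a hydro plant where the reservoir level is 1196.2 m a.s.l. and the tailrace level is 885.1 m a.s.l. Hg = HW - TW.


Hg = 1196.2 - 885.1 = 311.1000 m


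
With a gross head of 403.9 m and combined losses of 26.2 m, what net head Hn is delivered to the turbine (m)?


Hn = 403.9 - 26.2 = 377.7000 m


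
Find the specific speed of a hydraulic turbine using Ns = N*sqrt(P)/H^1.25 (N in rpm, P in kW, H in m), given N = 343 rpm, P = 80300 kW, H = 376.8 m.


Ns = 343 * 80300^0.5 / 376.8^1.25 = 58.5482


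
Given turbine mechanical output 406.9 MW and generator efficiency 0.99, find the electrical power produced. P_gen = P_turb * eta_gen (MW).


P_gen = 406.9 * 0.99 = 402.8310 MW


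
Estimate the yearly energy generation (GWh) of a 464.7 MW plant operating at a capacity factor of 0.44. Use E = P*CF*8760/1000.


E = 464.7 * 0.44 * 8760 / 1000 = 1791.1397 GWh


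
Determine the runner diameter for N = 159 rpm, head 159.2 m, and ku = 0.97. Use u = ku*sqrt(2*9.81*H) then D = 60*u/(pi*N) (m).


u = 0.97 * sqrt(2*9.81*159.2) = 54.2117 m/s
D = 60 * 54.2117 / (pi * 159) = 6.5117 m


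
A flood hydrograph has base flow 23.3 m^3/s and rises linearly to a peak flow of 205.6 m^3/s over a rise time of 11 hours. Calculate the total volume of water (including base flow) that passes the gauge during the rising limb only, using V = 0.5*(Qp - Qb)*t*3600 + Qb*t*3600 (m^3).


V = 0.5*(205.6 - 23.3)*11*3600 + 23.3*11*3600 = 4.5322e+06 m^3


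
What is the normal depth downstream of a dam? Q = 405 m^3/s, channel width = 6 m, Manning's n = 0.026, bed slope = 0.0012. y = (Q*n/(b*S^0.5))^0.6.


y = (405 * 0.026 / (6 * 0.0012^0.5))^0.6 = 10.5393 m


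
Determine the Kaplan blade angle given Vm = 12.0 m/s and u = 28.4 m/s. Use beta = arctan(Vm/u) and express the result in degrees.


beta = arctan(12.0 / 28.4) = 22.9058 degrees


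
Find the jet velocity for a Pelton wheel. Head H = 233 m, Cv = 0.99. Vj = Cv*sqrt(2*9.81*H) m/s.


Vj = 0.99 * sqrt(2*9.81*233) = 66.9364 m/s


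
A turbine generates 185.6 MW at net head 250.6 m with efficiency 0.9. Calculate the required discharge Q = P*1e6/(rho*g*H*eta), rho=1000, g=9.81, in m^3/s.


Q = 185.6 * 1e6 / (1000 * 9.81 * 250.6 * 0.9) = 83.8852 m^3/s


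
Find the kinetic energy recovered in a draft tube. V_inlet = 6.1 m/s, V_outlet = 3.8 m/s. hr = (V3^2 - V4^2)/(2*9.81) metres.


hr = (6.1^2 - 3.8^2) / (2*9.81) = 1.1606 m


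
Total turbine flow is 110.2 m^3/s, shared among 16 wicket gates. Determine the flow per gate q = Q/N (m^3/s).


q = 110.2 / 16 = 6.8875 m^3/s


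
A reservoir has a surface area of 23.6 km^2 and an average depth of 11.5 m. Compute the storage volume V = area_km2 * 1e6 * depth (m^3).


V = 23.6 * 1e6 * 11.5 = 2.7140e+08 m^3


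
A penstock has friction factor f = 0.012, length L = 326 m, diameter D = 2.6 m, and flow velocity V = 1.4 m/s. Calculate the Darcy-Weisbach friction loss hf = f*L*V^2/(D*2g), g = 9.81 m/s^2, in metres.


hf = 0.012 * 326 * 1.4^2 / (2.6 * 2 * 9.81) = 0.1503 m


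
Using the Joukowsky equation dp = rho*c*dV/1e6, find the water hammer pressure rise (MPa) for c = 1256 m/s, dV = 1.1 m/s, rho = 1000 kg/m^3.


dp = 1000 * 1256 * 1.1 / 1e6 = 1.3816 MPa


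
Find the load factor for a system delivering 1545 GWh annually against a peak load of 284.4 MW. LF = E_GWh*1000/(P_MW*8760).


LF = 1545 * 1000 / (284.4 * 8760) = 0.6201


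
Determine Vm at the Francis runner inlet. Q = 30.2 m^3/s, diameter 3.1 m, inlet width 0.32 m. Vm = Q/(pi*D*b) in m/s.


Vm = 30.2 / (pi * 3.1 * 0.32) = 9.6905 m/s


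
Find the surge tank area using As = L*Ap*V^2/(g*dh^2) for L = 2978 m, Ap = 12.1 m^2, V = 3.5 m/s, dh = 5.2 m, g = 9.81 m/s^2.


As = 2978 * 12.1 * 3.5^2 / (9.81 * 5.2^2) = 1664.0657 m^2


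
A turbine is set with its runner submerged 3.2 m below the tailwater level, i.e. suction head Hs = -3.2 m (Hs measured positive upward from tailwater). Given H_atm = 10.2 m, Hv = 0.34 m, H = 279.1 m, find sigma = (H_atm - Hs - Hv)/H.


sigma = (10.2 - (-3.2) - 0.34) / 279.1 = 0.0468


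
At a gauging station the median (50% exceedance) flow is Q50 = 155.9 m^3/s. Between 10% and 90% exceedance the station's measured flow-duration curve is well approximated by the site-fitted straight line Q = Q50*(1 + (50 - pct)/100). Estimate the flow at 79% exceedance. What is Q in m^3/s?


Q = 155.9 * (1 + (50 - 79)/100) = 110.6890 m^3/s


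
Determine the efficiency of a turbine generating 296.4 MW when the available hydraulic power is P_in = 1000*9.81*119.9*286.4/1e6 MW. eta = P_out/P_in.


P_in = 1000 * 9.81 * 119.9 * 286.4 / 1e6 = 336.8691 MW
eta = 296.4 / 336.8691 = 0.8799


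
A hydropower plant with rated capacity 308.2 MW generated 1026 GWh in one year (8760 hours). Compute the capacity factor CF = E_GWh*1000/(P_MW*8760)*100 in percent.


CF = 1026 * 1000 / (308.2 * 8760) * 100 = 38.0024 %


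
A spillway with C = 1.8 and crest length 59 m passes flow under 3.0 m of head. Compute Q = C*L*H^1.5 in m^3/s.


Q = 1.8 * 59 * 3.0^1.5 = 551.8314 m^3/s


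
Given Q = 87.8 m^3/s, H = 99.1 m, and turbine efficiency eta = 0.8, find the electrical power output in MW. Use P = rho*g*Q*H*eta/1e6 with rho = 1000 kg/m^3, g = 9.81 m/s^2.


P = 1000 * 9.81 * 87.8 * 99.1 * 0.8 / 1e6 = 68.2853 MW


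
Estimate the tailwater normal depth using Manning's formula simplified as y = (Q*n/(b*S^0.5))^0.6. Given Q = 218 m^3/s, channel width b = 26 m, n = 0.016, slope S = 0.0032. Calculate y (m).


y = (218 * 0.016 / (26 * 0.0032^0.5))^0.6 = 1.6789 m


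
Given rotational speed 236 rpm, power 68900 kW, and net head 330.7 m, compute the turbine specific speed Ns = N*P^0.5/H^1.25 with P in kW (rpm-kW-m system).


Ns = 236 * 68900^0.5 / 330.7^1.25 = 43.9267


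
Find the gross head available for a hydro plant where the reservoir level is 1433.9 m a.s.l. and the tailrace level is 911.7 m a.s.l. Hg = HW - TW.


Hg = 1433.9 - 911.7 = 522.2000 m


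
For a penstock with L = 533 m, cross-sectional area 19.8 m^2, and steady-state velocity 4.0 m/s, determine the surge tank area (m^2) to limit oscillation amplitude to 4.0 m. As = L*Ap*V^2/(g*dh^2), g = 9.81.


As = 533 * 19.8 * 4.0^2 / (9.81 * 4.0^2) = 1075.7798 m^2


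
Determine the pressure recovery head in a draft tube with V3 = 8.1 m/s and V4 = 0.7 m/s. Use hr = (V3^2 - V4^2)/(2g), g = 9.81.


hr = (8.1^2 - 0.7^2) / (2*9.81) = 3.3191 m


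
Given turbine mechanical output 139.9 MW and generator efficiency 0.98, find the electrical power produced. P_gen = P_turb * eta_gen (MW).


P_gen = 139.9 * 0.98 = 137.1020 MW


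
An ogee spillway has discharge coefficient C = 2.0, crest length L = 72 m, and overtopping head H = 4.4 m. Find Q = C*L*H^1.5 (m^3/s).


Q = 2.0 * 72 * 4.4^1.5 = 1329.0506 m^3/s


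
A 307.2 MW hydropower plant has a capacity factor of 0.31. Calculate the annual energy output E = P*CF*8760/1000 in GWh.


E = 307.2 * 0.31 * 8760 / 1000 = 834.2323 GWh


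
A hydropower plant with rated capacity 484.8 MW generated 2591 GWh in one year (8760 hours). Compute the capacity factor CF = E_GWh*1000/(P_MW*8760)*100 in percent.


CF = 2591 * 1000 / (484.8 * 8760) * 100 = 61.0100 %


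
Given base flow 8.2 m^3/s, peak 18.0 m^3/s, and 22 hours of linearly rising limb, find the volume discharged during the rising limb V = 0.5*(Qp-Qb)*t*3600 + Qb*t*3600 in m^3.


V = 0.5*(18.0 - 8.2)*22*3600 + 8.2*22*3600 = 1.0375e+06 m^3


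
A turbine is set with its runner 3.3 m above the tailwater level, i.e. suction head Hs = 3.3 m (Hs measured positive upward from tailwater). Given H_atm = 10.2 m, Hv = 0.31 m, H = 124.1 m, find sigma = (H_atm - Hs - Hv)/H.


sigma = (10.2 - 3.3 - 0.31) / 124.1 = 0.0531


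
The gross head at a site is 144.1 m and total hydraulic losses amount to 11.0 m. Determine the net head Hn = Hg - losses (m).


Hn = 144.1 - 11.0 = 133.1000 m


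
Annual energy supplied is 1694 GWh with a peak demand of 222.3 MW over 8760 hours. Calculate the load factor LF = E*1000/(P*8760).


LF = 1694 * 1000 / (222.3 * 8760) = 0.8699


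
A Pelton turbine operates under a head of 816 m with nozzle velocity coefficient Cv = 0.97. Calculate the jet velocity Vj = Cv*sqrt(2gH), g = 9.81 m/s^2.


Vj = 0.97 * sqrt(2*9.81*816) = 122.7344 m/s


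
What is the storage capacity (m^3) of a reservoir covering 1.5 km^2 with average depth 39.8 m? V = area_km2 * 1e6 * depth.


V = 1.5 * 1e6 * 39.8 = 5.9700e+07 m^3


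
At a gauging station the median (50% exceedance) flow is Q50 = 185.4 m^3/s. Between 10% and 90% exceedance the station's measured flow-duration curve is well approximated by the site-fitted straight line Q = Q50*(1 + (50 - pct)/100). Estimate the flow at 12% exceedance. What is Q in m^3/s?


Q = 185.4 * (1 + (50 - 12)/100) = 255.8520 m^3/s


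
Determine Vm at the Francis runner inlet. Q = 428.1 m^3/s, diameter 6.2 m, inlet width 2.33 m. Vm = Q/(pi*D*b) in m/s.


Vm = 428.1 / (pi * 6.2 * 2.33) = 9.4330 m/s


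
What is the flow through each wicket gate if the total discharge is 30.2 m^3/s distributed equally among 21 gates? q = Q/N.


q = 30.2 / 21 = 1.4381 m^3/s


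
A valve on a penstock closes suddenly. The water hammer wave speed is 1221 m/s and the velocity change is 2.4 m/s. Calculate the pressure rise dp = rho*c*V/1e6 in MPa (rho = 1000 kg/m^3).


dp = 1000 * 1221 * 2.4 / 1e6 = 2.9304 MPa


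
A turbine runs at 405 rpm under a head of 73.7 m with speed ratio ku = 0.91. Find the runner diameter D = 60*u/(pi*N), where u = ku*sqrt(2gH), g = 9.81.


u = 0.91 * sqrt(2*9.81*73.7) = 34.6039 m/s
D = 60 * 34.6039 / (pi * 405) = 1.6318 m


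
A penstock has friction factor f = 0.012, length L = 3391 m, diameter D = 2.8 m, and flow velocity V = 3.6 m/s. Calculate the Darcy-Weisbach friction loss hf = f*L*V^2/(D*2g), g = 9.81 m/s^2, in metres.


hf = 0.012 * 3391 * 3.6^2 / (2.8 * 2 * 9.81) = 9.5997 m


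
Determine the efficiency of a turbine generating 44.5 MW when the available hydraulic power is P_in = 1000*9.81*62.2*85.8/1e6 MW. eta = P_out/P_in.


P_in = 1000 * 9.81 * 62.2 * 85.8 / 1e6 = 52.3536 MW
eta = 44.5 / 52.3536 = 0.8500


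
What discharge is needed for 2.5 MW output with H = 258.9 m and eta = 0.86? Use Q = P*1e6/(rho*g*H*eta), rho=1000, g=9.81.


Q = 2.5 * 1e6 / (1000 * 9.81 * 258.9 * 0.86) = 1.1446 m^3/s


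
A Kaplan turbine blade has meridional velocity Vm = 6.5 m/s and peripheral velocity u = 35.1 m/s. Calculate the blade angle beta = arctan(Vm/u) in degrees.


beta = arctan(6.5 / 35.1) = 10.4915 degrees


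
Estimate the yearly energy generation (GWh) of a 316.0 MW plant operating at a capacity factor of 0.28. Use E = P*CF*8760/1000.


E = 316.0 * 0.28 * 8760 / 1000 = 775.0848 GWh


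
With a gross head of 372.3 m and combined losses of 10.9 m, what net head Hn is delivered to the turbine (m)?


Hn = 372.3 - 10.9 = 361.4000 m


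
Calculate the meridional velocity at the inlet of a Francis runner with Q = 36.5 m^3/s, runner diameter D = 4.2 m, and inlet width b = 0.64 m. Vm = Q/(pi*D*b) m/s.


Vm = 36.5 / (pi * 4.2 * 0.64) = 4.3223 m/s


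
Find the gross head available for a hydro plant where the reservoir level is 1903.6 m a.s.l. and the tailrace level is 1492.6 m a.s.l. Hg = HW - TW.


Hg = 1903.6 - 1492.6 = 411.0000 m


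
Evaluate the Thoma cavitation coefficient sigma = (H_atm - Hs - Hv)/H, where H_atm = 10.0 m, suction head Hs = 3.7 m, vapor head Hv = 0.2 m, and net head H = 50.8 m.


sigma = (10.0 - 3.7 - 0.2) / 50.8 = 0.1201


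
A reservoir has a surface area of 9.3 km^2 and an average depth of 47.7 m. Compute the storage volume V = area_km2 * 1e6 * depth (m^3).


V = 9.3 * 1e6 * 47.7 = 4.4361e+08 m^3


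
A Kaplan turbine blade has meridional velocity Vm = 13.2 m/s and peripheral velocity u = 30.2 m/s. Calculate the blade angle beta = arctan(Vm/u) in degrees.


beta = arctan(13.2 / 30.2) = 23.6095 degrees


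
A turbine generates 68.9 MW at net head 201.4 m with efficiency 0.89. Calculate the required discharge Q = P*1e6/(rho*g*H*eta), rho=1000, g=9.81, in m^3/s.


Q = 68.9 * 1e6 / (1000 * 9.81 * 201.4 * 0.89) = 39.1833 m^3/s


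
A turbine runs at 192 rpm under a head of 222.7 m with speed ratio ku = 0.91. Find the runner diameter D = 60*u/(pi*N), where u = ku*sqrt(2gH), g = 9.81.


u = 0.91 * sqrt(2*9.81*222.7) = 60.1521 m/s
D = 60 * 60.1521 / (pi * 192) = 5.9834 m


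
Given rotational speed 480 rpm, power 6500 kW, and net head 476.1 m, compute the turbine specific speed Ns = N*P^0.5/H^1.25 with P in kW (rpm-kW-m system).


Ns = 480 * 6500^0.5 / 476.1^1.25 = 17.4010


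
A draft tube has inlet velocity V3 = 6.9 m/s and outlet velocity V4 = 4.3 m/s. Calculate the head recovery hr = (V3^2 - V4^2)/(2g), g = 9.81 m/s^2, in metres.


hr = (6.9^2 - 4.3^2) / (2*9.81) = 1.4842 m


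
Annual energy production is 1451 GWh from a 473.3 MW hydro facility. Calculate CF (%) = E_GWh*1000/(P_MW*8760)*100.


CF = 1451 * 1000 / (473.3 * 8760) * 100 = 34.9967 %


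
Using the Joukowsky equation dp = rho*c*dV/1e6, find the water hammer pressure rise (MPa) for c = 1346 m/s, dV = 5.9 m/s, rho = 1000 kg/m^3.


dp = 1000 * 1346 * 5.9 / 1e6 = 7.9414 MPa


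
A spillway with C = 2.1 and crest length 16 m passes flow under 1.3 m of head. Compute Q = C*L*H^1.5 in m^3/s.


Q = 2.1 * 16 * 1.3^1.5 = 49.8029 m^3/s


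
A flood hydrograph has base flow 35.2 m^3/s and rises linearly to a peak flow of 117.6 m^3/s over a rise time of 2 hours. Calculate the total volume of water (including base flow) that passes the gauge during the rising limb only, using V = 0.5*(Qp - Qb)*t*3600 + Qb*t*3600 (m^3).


V = 0.5*(117.6 - 35.2)*2*3600 + 35.2*2*3600 = 550080.0000 m^3


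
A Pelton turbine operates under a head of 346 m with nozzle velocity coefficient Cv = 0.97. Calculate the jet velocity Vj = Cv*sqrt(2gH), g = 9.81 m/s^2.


Vj = 0.97 * sqrt(2*9.81*346) = 79.9207 m/s


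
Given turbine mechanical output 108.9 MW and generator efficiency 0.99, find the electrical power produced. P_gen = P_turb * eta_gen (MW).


P_gen = 108.9 * 0.99 = 107.8110 MW


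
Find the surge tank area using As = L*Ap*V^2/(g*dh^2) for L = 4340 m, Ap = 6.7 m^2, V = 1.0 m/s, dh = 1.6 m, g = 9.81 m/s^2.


As = 4340 * 6.7 * 1.0^2 / (9.81 * 1.6^2) = 1157.8587 m^2


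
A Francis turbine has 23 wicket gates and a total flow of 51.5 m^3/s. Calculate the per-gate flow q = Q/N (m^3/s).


q = 51.5 / 23 = 2.2391 m^3/s


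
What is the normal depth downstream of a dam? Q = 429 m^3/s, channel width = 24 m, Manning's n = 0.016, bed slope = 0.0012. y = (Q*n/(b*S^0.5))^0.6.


y = (429 * 0.016 / (24 * 0.0012^0.5))^0.6 = 3.5487 m


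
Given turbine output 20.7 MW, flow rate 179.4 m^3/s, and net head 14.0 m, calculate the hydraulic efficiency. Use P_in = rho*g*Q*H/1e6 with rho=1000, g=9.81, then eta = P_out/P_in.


P_in = 1000 * 9.81 * 179.4 * 14.0 / 1e6 = 24.6388 MW
eta = 20.7 / 24.6388 = 0.8401


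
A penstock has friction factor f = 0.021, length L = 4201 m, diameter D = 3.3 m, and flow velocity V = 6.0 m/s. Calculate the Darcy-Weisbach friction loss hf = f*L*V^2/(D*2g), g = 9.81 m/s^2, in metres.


hf = 0.021 * 4201 * 6.0^2 / (3.3 * 2 * 9.81) = 49.0525 m


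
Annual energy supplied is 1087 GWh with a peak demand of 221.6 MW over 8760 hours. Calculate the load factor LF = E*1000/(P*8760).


LF = 1087 * 1000 / (221.6 * 8760) = 0.5600


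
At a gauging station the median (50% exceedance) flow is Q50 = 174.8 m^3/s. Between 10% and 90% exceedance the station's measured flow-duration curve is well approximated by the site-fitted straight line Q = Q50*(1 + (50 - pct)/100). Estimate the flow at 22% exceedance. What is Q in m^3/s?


Q = 174.8 * (1 + (50 - 22)/100) = 223.7440 m^3/s


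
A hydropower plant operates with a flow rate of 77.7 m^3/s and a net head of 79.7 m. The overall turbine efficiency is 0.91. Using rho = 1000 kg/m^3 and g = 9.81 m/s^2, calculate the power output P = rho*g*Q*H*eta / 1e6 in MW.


P = 1000 * 9.81 * 77.7 * 79.7 * 0.91 / 1e6 = 55.2828 MW


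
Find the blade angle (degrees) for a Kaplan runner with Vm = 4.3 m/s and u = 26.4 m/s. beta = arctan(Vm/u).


beta = arctan(4.3 / 26.4) = 9.2510 degrees


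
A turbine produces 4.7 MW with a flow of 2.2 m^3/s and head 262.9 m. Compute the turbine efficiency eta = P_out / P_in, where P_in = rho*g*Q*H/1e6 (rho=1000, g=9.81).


P_in = 1000 * 9.81 * 2.2 * 262.9 / 1e6 = 5.6739 MW
eta = 4.7 / 5.6739 = 0.8284


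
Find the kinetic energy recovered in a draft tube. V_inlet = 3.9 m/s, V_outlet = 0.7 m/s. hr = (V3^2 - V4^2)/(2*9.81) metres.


hr = (3.9^2 - 0.7^2) / (2*9.81) = 0.7503 m


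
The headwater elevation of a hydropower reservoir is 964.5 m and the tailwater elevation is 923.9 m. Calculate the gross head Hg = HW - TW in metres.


Hg = 964.5 - 923.9 = 40.6000 m


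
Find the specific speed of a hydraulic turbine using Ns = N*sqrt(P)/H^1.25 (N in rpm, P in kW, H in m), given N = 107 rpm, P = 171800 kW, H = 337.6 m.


Ns = 107 * 171800^0.5 / 337.6^1.25 = 30.6473


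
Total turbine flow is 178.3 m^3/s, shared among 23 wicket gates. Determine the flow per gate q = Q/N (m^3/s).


q = 178.3 / 23 = 7.7522 m^3/s


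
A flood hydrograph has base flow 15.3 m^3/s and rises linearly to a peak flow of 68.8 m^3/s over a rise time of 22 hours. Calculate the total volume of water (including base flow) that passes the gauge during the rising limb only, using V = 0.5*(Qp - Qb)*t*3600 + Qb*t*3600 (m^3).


V = 0.5*(68.8 - 15.3)*22*3600 + 15.3*22*3600 = 3.3304e+06 m^3


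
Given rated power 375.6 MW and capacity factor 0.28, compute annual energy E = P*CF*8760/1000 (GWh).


E = 375.6 * 0.28 * 8760 / 1000 = 921.2717 GWh


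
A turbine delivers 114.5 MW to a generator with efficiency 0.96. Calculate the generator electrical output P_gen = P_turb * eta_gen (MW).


P_gen = 114.5 * 0.96 = 109.9200 MW


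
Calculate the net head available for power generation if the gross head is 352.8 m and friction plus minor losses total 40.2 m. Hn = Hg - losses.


Hn = 352.8 - 40.2 = 312.6000 m


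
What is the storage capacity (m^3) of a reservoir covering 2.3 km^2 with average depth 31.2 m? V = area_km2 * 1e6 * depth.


V = 2.3 * 1e6 * 31.2 = 7.1760e+07 m^3


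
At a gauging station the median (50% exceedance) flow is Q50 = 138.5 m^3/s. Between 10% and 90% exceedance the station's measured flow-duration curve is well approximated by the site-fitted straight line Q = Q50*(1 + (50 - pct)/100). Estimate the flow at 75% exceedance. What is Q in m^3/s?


Q = 138.5 * (1 + (50 - 75)/100) = 103.8750 m^3/s


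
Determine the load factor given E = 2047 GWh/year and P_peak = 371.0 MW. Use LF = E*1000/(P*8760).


LF = 2047 * 1000 / (371.0 * 8760) = 0.6299


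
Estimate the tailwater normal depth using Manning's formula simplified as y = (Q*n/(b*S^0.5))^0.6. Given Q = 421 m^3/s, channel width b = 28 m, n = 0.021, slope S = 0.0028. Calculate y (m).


y = (421 * 0.021 / (28 * 0.0028^0.5))^0.6 = 2.9205 m


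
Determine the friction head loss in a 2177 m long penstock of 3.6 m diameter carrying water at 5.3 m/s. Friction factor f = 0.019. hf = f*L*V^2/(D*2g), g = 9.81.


hf = 0.019 * 2177 * 5.3^2 / (3.6 * 2 * 9.81) = 16.4499 m


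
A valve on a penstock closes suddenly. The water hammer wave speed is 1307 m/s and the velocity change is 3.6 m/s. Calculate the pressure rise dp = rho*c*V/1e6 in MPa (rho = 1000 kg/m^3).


dp = 1000 * 1307 * 3.6 / 1e6 = 4.7052 MPa


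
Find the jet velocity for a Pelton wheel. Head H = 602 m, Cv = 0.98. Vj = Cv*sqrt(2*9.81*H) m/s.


Vj = 0.98 * sqrt(2*9.81*602) = 106.5059 m/s


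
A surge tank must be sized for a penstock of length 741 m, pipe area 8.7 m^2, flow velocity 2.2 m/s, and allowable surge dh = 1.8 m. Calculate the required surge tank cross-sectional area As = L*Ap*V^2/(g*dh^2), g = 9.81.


As = 741 * 8.7 * 2.2^2 / (9.81 * 1.8^2) = 981.6774 m^2


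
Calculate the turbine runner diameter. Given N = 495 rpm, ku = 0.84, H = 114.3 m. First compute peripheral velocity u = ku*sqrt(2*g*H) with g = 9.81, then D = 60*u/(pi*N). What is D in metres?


u = 0.84 * sqrt(2*9.81*114.3) = 39.7788 m/s
D = 60 * 39.7788 / (pi * 495) = 1.5348 m


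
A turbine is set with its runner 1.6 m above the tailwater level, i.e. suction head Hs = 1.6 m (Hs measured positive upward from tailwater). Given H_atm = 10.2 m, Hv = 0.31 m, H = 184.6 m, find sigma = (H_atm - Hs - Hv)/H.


sigma = (10.2 - 1.6 - 0.31) / 184.6 = 0.0449


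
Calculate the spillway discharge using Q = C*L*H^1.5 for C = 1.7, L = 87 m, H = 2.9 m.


Q = 1.7 * 87 * 2.9^1.5 = 730.4074 m^3/s


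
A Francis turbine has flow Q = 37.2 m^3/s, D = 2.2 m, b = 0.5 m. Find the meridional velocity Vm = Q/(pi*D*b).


Vm = 37.2 / (pi * 2.2 * 0.5) = 10.7647 m/s


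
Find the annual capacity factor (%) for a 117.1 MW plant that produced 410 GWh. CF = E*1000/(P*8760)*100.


CF = 410 * 1000 / (117.1 * 8760) * 100 = 39.9690 %


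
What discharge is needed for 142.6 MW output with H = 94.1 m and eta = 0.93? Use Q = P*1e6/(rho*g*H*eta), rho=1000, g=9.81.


Q = 142.6 * 1e6 / (1000 * 9.81 * 94.1 * 0.93) = 166.1032 m^3/s


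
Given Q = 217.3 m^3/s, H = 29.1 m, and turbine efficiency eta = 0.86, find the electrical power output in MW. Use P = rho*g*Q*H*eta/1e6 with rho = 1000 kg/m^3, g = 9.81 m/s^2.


P = 1000 * 9.81 * 217.3 * 29.1 * 0.86 / 1e6 = 53.3482 MW


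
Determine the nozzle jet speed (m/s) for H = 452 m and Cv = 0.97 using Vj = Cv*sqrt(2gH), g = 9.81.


Vj = 0.97 * sqrt(2*9.81*452) = 91.3462 m/s


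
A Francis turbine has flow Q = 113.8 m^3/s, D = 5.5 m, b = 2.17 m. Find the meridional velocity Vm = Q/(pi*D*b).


Vm = 113.8 / (pi * 5.5 * 2.17) = 3.0351 m/s


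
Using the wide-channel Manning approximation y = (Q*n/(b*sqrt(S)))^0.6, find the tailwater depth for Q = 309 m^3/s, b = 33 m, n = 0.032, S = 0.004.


y = (309 * 0.032 / (33 * 0.004^0.5))^0.6 = 2.5430 m


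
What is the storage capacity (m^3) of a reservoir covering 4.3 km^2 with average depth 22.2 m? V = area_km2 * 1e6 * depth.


V = 4.3 * 1e6 * 22.2 = 9.5460e+07 m^3


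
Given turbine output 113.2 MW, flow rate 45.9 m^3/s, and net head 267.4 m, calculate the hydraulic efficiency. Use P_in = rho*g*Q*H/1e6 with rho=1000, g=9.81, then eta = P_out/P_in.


P_in = 1000 * 9.81 * 45.9 * 267.4 / 1e6 = 120.4046 MW
eta = 113.2 / 120.4046 = 0.9402


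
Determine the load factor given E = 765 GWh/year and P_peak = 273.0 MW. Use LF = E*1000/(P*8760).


LF = 765 * 1000 / (273.0 * 8760) = 0.3199


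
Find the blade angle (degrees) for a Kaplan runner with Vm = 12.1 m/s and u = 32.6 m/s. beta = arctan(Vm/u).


beta = arctan(12.1 / 32.6) = 20.3632 degrees


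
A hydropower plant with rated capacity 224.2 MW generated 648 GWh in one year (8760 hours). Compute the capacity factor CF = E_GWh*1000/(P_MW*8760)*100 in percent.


CF = 648 * 1000 / (224.2 * 8760) * 100 = 32.9940 %


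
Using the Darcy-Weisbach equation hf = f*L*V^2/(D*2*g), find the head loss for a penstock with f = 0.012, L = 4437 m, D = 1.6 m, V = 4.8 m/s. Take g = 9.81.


hf = 0.012 * 4437 * 4.8^2 / (1.6 * 2 * 9.81) = 39.0782 m


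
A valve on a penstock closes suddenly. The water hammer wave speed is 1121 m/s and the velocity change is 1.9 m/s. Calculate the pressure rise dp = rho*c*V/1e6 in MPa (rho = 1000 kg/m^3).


dp = 1000 * 1121 * 1.9 / 1e6 = 2.1299 MPa


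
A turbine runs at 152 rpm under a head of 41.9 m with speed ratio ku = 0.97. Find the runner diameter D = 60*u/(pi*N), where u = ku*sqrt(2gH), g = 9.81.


u = 0.97 * sqrt(2*9.81*41.9) = 27.8117 m/s
D = 60 * 27.8117 / (pi * 152) = 3.4945 m


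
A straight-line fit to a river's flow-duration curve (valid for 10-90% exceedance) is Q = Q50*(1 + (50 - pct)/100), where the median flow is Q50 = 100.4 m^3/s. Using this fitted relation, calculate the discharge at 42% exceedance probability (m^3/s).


Q = 100.4 * (1 + (50 - 42)/100) = 108.4320 m^3/s


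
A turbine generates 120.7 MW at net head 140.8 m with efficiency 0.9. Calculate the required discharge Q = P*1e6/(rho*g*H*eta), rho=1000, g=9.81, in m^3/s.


Q = 120.7 * 1e6 / (1000 * 9.81 * 140.8 * 0.9) = 97.0942 m^3/s


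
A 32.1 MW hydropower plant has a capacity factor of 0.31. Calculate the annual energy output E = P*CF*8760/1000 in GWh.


E = 32.1 * 0.31 * 8760 / 1000 = 87.1708 GWh


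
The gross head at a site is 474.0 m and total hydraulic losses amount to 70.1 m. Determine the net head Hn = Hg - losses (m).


Hn = 474.0 - 70.1 = 403.9000 m


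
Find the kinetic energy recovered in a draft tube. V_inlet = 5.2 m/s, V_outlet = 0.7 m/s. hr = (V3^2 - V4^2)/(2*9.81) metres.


hr = (5.2^2 - 0.7^2) / (2*9.81) = 1.3532 m


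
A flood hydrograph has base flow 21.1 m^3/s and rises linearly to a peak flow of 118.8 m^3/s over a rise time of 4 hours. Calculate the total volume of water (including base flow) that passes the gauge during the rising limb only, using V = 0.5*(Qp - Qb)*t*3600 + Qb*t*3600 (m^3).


V = 0.5*(118.8 - 21.1)*4*3600 + 21.1*4*3600 = 1.0073e+06 m^3


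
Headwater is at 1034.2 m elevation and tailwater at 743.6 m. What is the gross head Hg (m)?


Hg = 1034.2 - 743.6 = 290.6000 m


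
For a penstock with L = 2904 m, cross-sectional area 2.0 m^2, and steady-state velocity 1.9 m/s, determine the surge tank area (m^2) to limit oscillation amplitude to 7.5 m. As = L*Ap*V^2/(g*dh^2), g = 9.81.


As = 2904 * 2.0 * 1.9^2 / (9.81 * 7.5^2) = 37.9964 m^2


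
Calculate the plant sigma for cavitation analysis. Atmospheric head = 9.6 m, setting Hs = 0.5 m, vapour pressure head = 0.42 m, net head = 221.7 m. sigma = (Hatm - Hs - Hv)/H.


sigma = (9.6 - 0.5 - 0.42) / 221.7 = 0.0392


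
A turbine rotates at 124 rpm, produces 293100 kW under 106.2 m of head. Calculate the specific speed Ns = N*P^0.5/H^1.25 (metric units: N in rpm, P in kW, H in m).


Ns = 124 * 293100^0.5 / 106.2^1.25 = 196.9128


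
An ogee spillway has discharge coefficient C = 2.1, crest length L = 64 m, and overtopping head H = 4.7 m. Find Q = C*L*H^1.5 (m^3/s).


Q = 2.1 * 64 * 4.7^1.5 = 1369.4496 m^3/s


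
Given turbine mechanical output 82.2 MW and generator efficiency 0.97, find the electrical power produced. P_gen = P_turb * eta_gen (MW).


P_gen = 82.2 * 0.97 = 79.7340 MW


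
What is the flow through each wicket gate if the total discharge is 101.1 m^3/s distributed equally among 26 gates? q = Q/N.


q = 101.1 / 26 = 3.8885 m^3/s


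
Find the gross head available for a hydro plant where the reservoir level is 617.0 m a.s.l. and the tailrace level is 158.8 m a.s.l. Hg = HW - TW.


Hg = 617.0 - 158.8 = 458.2000 m


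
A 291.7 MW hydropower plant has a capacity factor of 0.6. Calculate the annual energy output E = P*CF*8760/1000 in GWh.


E = 291.7 * 0.6 * 8760 / 1000 = 1533.1752 GWh


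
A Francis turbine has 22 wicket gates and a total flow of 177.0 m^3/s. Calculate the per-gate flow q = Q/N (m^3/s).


q = 177.0 / 22 = 8.0455 m^3/s


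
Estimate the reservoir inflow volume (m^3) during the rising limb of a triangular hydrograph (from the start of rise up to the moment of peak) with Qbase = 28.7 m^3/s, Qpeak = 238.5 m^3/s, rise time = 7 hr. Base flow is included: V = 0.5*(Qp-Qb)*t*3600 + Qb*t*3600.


V = 0.5*(238.5 - 28.7)*7*3600 + 28.7*7*3600 = 3.3667e+06 m^3


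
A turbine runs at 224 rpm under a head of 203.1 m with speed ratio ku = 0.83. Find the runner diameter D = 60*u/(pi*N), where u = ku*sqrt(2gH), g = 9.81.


u = 0.83 * sqrt(2*9.81*203.1) = 52.3941 m/s
D = 60 * 52.3941 / (pi * 224) = 4.4672 m


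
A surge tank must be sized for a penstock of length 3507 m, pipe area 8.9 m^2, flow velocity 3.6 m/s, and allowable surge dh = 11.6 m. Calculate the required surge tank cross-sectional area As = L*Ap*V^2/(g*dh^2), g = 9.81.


As = 3507 * 8.9 * 3.6^2 / (9.81 * 11.6^2) = 306.4402 m^2


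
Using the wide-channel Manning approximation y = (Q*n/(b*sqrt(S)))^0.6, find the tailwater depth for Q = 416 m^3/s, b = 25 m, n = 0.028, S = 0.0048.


y = (416 * 0.028 / (25 * 0.0048^0.5))^0.6 = 3.1377 m


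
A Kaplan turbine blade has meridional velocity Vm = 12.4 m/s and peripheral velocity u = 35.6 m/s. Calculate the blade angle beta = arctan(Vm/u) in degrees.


beta = arctan(12.4 / 35.6) = 19.2040 degrees


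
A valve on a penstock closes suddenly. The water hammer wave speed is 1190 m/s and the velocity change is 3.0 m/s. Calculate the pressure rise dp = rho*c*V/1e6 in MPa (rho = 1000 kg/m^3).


dp = 1000 * 1190 * 3.0 / 1e6 = 3.5700 MPa


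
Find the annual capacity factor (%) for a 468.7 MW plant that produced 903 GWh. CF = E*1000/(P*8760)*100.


CF = 903 * 1000 / (468.7 * 8760) * 100 = 21.9932 %


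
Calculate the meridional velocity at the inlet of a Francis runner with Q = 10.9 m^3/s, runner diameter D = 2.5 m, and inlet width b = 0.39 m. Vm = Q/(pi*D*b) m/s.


Vm = 10.9 / (pi * 2.5 * 0.39) = 3.5585 m/s


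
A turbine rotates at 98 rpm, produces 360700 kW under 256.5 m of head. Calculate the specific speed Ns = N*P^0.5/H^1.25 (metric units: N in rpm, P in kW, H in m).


Ns = 98 * 360700^0.5 / 256.5^1.25 = 57.3377


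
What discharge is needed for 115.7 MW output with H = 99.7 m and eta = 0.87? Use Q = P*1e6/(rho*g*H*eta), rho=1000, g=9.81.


Q = 115.7 * 1e6 / (1000 * 9.81 * 99.7 * 0.87) = 135.9721 m^3/s


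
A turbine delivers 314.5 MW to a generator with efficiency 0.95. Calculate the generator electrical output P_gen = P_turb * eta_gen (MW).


P_gen = 314.5 * 0.95 = 298.7750 MW


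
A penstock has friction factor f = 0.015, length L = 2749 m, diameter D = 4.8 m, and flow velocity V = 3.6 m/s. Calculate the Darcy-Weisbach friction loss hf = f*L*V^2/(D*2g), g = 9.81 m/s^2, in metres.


hf = 0.015 * 2749 * 3.6^2 / (4.8 * 2 * 9.81) = 5.6745 m


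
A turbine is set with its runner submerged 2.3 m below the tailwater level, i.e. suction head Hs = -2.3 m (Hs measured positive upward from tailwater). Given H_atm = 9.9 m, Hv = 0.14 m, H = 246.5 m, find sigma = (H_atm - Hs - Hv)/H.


sigma = (9.9 - (-2.3) - 0.14) / 246.5 = 0.0489
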